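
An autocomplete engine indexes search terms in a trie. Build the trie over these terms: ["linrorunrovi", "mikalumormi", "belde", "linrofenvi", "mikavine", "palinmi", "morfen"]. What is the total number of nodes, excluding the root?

49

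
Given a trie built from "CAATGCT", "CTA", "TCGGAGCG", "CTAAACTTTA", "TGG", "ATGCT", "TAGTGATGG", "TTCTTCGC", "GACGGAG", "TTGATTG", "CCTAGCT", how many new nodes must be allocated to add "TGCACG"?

4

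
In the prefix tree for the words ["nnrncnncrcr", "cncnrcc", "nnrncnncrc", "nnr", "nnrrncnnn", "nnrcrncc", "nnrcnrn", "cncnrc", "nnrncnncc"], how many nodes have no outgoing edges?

6

Leaves are exactly the stored words that no other stored word extends.
Those words: "cncnrcc", "nnrcnrn", "nnrcrncc", "nnrncnncc", "nnrncnncrcr", "nnrrncnnn"
Leaf count: 6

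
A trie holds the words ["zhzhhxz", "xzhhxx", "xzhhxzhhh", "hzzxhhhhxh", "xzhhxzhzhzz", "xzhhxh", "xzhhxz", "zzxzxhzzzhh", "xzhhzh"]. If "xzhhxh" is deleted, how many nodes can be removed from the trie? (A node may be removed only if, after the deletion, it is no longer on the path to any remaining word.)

A node on "xzhhxh"'s path can go only if nothing else ends at it or branches off below it.
The suffix "h" (1 node) is used only by "xzhhxh"; the node for "xzhhx" still has the child "x", so pruning stops there.
Nodes removed: 1

1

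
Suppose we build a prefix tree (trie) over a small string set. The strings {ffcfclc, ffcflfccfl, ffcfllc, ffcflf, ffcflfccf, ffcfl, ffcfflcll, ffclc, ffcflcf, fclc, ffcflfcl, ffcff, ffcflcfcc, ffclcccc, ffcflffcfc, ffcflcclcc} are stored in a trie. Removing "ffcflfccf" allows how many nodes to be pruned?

After clearing the end-marker at "ffcflfccf", prune upward until reaching a node still needed by another word.
Every node on "ffcflfccf" is still needed (e.g. by "ffcflfccfl"), so nothing is freed.
Nodes removed: 0

0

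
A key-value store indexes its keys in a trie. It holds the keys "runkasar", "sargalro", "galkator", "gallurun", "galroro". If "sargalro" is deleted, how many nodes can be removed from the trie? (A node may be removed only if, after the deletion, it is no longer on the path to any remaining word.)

8

A node on "sargalro"'s path can go only if nothing else ends at it or branches off below it.
No other word shares any prefix with "sargalro", so all 8 of its nodes go.
Nodes removed: 8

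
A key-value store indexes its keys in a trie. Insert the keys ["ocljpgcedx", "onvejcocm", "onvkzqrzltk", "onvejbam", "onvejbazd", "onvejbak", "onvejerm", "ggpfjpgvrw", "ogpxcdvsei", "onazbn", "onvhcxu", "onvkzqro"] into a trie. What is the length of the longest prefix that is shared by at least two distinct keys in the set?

Equivalently: take the maximum, over all pairs, of their longest common prefix length.
e.g. "onvejbak" and "onvejbam" share the prefix "onvejba" of length 7; no pair shares a longer one.
Longest shared-prefix length: 7

7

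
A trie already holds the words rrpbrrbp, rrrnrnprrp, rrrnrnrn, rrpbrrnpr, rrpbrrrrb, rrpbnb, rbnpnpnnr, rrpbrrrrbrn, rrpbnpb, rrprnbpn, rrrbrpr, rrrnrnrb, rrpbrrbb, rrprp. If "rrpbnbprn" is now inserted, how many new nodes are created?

"rrpbnb" is already a path in the trie; the remaining "prn" must be added.
New nodes needed: |"rrpbnbprn"| − 6 = 9 − 6 = 3.

3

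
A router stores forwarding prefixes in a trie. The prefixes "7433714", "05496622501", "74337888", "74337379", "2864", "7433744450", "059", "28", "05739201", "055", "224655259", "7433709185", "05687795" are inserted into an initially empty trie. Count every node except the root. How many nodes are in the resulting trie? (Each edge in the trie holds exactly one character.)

Trace insertions, counting only characters that open a new branch:
  "7433714" → 7 new (7, 4, 3, 3, 7, 1, 4)
  "05496622501" → 11 new (0, 5, 4, 9, 6, 6, 2, 2, 5, 0, 1)
  "74337888" → prefix "74337" already present; 3 new (8, 8, 8)
  "74337379" → prefix "74337" already present; 3 new (3, 7, 9)
  "2864" → 4 new (2, 8, 6, 4)
  "7433744450" → prefix "74337" already present; 5 new (4, 4, 4, 5, 0)
  "059" → prefix "05" already present; 1 new (9)
  "28" → prefix "28" already present; 0 new (none)
  "05739201" → prefix "05" already present; 6 new (7, 3, 9, 2, 0, 1)
  "055" → prefix "05" already present; 1 new (5)
  "224655259" → prefix "2" already present; 8 new (2, 4, 6, 5, 5, 2, 5, 9)
  "7433709185" → prefix "74337" already present; 5 new (0, 9, 1, 8, 5)
  "05687795" → prefix "05" already present; 6 new (6, 8, 7, 7, 9, 5)
Total nodes = 7 + 11 + 3 + 3 + 4 + 5 + 1 + 0 + 6 + 1 + 8 + 5 + 6 = 60

60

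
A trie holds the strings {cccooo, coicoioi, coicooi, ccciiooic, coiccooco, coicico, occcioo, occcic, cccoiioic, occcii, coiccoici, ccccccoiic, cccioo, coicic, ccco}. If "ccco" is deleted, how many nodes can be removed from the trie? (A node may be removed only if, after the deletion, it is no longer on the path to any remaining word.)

Walk "ccco" from the leaf back toward the root, removing each node that no remaining word uses.
Every node on "ccco" is still needed (e.g. by "cccooo"), so nothing is freed.
Nodes removed: 0

0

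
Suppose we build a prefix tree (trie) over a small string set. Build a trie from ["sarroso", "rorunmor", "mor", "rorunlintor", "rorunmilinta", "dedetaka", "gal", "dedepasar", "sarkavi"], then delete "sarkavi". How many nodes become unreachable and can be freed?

Walk "sarkavi" from the leaf back toward the root, removing each node that no remaining word uses.
The suffix "kavi" (4 nodes) is used only by "sarkavi"; the node for "sar" still has the child "r", so pruning stops there.
Nodes removed: 4

4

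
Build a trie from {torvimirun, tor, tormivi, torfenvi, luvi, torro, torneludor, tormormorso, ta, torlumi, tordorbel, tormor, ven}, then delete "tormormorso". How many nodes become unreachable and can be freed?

After clearing the end-marker at "tormormorso", prune upward until reaching a node still needed by another word.
The suffix "morso" (5 nodes) is used only by "tormormorso"; "tormor" is itself a stored word, so pruning stops there.
Nodes removed: 5

5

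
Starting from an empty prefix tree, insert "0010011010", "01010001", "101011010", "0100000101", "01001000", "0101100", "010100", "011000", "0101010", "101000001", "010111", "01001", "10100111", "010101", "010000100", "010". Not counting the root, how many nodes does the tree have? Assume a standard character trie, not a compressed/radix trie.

58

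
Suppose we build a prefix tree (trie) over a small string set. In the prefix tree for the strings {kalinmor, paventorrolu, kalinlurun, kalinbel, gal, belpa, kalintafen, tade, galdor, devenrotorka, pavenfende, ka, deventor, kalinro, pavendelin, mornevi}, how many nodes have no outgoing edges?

A leaf is a node with no children — equivalently, the end of a word that is not a proper prefix of any other stored word.
Those words: "belpa", "devenrotorka", "deventor", "galdor", "kalinbel", "kalinlurun", "kalinmor", "kalinro", "kalintafen", "mornevi", "pavendelin", "pavenfende", "paventorrolu", "tade"
Leaf count: 14

14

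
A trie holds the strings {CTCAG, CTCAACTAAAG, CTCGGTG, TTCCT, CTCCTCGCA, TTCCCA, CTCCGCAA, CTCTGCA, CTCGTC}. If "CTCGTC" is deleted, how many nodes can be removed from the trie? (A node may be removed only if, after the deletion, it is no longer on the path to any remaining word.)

2

Walk "CTCGTC" from the leaf back toward the root, removing each node that no remaining word uses.
The suffix "TC" (2 nodes) is used only by "CTCGTC"; the node for "CTCG" still has the child "G", so pruning stops there.
Nodes removed: 2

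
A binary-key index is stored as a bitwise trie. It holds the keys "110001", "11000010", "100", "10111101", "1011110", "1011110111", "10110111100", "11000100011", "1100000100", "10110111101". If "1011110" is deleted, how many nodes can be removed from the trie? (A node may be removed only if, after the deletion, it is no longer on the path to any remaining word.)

0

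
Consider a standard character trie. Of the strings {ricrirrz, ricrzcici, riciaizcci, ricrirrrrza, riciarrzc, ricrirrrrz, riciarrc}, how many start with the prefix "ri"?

Filter for entries beginning with "ri":
Words under "ri": riciaizcci, riciarrc, riciarrzc, ricrirrrrz, ricrirrrrza, ricrirrz, ricrzcici
Count: 7

7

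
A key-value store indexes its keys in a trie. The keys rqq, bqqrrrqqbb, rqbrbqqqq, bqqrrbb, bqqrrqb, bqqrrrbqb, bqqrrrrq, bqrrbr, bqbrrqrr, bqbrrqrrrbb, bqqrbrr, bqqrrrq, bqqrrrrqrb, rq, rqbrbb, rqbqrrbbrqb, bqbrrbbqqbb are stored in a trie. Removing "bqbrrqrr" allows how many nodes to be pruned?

Walk "bqbrrqrr" from the leaf back toward the root, removing each node that no remaining word uses.
Every node on "bqbrrqrr" is still needed (e.g. by "bqbrrqrrrbb"), so nothing is freed.
Nodes removed: 0

0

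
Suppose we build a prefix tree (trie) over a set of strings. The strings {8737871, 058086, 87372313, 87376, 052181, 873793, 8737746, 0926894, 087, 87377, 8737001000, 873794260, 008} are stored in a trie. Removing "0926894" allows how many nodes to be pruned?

A node on "0926894"'s path can go only if nothing else ends at it or branches off below it.
The suffix "926894" (6 nodes) is used only by "0926894"; the node for "0" still has the child "5", so pruning stops there.
Nodes removed: 6

6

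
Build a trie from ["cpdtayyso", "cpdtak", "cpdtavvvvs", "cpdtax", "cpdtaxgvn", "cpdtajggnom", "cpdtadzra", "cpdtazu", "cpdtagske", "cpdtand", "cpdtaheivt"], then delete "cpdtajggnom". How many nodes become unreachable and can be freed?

6

After clearing the end-marker at "cpdtajggnom", prune upward until reaching a node still needed by another word.
The suffix "jggnom" (6 nodes) is used only by "cpdtajggnom"; the node for "cpdta" still has the child "y", so pruning stops there.
Nodes removed: 6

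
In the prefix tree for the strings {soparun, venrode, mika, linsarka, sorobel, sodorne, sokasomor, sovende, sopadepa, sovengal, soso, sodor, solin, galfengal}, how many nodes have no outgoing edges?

A leaf is a node with no children — equivalently, the end of a word that is not a proper prefix of any other stored word.
Those words: "galfengal", "linsarka", "mika", "sodorne", "sokasomor", "solin", "sopadepa", "soparun", "sorobel", "soso", "sovende", "sovengal", "venrode"
Leaf count: 13

13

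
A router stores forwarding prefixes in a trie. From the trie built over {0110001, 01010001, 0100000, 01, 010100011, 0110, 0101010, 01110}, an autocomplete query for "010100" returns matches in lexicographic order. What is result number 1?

01010001

Words with prefix "010100", in lexicographic order: "01010001", "010100011"
The 1st is 01010001.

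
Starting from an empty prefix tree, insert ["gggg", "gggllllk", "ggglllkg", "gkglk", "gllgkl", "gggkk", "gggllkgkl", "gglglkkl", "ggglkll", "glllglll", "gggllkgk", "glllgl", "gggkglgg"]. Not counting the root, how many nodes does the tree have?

44

Count nodes per top-level branch (shared prefixes stored once):
  'g'-branch (gggg, gggkglgg, gggkk, ggglkll, gggllkgk, gggllkgkl, ggglllkg, gggllllk, gglglkkl, gkglk, gllgkl, glllgl, glllglll): 44 nodes
Sum: 44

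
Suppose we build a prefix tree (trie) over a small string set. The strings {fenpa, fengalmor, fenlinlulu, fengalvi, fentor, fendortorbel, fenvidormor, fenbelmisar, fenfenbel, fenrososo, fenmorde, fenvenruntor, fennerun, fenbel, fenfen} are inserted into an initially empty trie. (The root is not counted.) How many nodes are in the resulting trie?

Insert word by word; a character creates a node only if that edge doesn't already exist:
  "fenpa" → 5 new (f, e, n, p, a)
  "fengalmor" → prefix "fen" already present; 6 new (g, a, l, m, o, r)
  "fenlinlulu" → prefix "fen" already present; 7 new (l, i, n, l, u, l, u)
  "fengalvi" → prefix "fengal" already present; 2 new (v, i)
  "fentor" → prefix "fen" already present; 3 new (t, o, r)
  "fendortorbel" → prefix "fen" already present; 9 new (d, o, r, t, o, r, b, e, l)
  "fenvidormor" → prefix "fen" already present; 8 new (v, i, d, o, r, m, o, r)
  "fenbelmisar" → prefix "fen" already present; 8 new (b, e, l, m, i, s, a, r)
  "fenfenbel" → prefix "fen" already present; 6 new (f, e, n, b, e, l)
  "fenrososo" → prefix "fen" already present; 6 new (r, o, s, o, s, o)
  "fenmorde" → prefix "fen" already present; 5 new (m, o, r, d, e)
  "fenvenruntor" → prefix "fenv" already present; 8 new (e, n, r, u, n, t, o, r)
  "fennerun" → prefix "fen" already present; 5 new (n, e, r, u, n)
  "fenbel" → prefix "fenbel" already present; 0 new (none)
  "fenfen" → prefix "fenfen" already present; 0 new (none)
Total nodes = 5 + 6 + 7 + 2 + 3 + 9 + 8 + 8 + 6 + 6 + 5 + 8 + 5 + 0 + 0 = 78

78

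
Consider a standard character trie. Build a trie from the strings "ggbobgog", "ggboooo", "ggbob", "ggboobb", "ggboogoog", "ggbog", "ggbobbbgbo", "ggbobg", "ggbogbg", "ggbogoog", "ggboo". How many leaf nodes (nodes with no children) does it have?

7

Leaves are exactly the stored words that no other stored word extends.
Those words: "ggbobbbgbo", "ggbobgog", "ggbogbg", "ggbogoog", "ggboobb", "ggboogoog", "ggboooo"
Leaf count: 7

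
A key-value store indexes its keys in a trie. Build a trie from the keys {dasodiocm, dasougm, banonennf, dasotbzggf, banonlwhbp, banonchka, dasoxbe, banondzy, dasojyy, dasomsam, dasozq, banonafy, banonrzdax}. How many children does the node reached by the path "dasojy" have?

The children of the "dasojy" node are the distinct next characters among strings starting with "dasojy".
Distinct next characters after "dasojy": y.
That node has 1 child edge.

1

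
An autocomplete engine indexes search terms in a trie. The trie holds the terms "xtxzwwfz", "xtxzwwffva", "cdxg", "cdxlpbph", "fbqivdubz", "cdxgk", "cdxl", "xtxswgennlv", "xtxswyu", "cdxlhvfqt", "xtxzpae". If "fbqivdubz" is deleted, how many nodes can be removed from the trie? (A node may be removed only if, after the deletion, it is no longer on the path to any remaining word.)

After clearing the end-marker at "fbqivdubz", prune upward until reaching a node still needed by another word.
No other word shares any prefix with "fbqivdubz", so all 9 of its nodes go.
Nodes removed: 9

9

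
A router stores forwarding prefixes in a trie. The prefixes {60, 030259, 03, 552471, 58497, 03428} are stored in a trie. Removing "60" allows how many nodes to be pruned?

2

A node on "60"'s path can go only if nothing else ends at it or branches off below it.
No other word shares any prefix with "60", so all 2 of its nodes go.
Nodes removed: 2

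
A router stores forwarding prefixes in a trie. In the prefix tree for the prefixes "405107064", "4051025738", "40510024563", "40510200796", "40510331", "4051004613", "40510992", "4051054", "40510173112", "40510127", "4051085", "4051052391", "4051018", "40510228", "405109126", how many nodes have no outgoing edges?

Leaves are exactly the stored words that no other stored word extends.
Those words: "40510024563", "4051004613", "40510127", "40510173112", "4051018", "40510200796", "40510228", "4051025738", "40510331", "4051052391", "4051054", "405107064", "4051085", "405109126", "40510992"
Leaf count: 15

15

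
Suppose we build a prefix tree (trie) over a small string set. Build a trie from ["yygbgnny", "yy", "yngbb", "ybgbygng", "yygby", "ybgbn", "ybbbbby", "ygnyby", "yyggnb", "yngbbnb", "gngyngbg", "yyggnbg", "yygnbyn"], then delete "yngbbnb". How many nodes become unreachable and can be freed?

A node on "yngbbnb"'s path can go only if nothing else ends at it or branches off below it.
The suffix "nb" (2 nodes) is used only by "yngbbnb"; "yngbb" is itself a stored word, so pruning stops there.
Nodes removed: 2

2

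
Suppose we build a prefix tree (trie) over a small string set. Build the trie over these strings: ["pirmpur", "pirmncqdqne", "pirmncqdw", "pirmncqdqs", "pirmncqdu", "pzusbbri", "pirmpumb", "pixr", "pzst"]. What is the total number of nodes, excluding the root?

Insert word by word; a character creates a node only if that edge doesn't already exist:
  "pirmpur" → 7 new (p, i, r, m, p, u, r)
  "pirmncqdqne" → prefix "pirm" already present; 7 new (n, c, q, d, q, n, e)
  "pirmncqdw" → prefix "pirmncqd" already present; 1 new (w)
  "pirmncqdqs" → prefix "pirmncqdq" already present; 1 new (s)
  "pirmncqdu" → prefix "pirmncqd" already present; 1 new (u)
  "pzusbbri" → prefix "p" already present; 7 new (z, u, s, b, b, r, i)
  "pirmpumb" → prefix "pirmpu" already present; 2 new (m, b)
  "pixr" → prefix "pi" already present; 2 new (x, r)
  "pzst" → prefix "pz" already present; 2 new (s, t)
Total nodes = 7 + 7 + 1 + 1 + 1 + 7 + 2 + 2 + 2 = 30

30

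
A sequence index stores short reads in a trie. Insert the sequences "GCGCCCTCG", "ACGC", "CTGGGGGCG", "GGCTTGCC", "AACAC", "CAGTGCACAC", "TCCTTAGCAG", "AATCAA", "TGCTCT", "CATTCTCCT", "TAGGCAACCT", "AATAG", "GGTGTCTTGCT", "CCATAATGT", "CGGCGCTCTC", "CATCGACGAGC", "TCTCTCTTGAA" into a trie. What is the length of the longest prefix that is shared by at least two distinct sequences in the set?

The deepest shared node is where two words last agree before diverging.
"AATAG" and "AATCAA" agree on "AAT" (3 characters) before diverging; nothing deeper is shared.
Longest shared-prefix length: 3

3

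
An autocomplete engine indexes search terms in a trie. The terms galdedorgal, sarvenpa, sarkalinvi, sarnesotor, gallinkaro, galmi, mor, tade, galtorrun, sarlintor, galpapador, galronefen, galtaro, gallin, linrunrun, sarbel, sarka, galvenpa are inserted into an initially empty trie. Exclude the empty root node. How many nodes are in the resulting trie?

Insert word by word; a character creates a node only if that edge doesn't already exist:
  "galdedorgal" → 11 new (g, a, l, d, e, d, o, r, g, a, l)
  "sarvenpa" → 8 new (s, a, r, v, e, n, p, a)
  "sarkalinvi" → prefix "sar" already present; 7 new (k, a, l, i, n, v, i)
  "sarnesotor" → prefix "sar" already present; 7 new (n, e, s, o, t, o, r)
  "gallinkaro" → prefix "gal" already present; 7 new (l, i, n, k, a, r, o)
  "galmi" → prefix "gal" already present; 2 new (m, i)
  "mor" → 3 new (m, o, r)
  "tade" → 4 new (t, a, d, e)
  "galtorrun" → prefix "gal" already present; 6 new (t, o, r, r, u, n)
  "sarlintor" → prefix "sar" already present; 6 new (l, i, n, t, o, r)
  "galpapador" → prefix "gal" already present; 7 new (p, a, p, a, d, o, r)
  "galronefen" → prefix "gal" already present; 7 new (r, o, n, e, f, e, n)
  "galtaro" → prefix "galt" already present; 3 new (a, r, o)
  "gallin" → prefix "gallin" already present; 0 new (none)
  "linrunrun" → 9 new (l, i, n, r, u, n, r, u, n)
  "sarbel" → prefix "sar" already present; 3 new (b, e, l)
  "sarka" → prefix "sarka" already present; 0 new (none)
  "galvenpa" → prefix "gal" already present; 5 new (v, e, n, p, a)
Total nodes = 11 + 8 + 7 + 7 + 7 + 2 + 3 + 4 + 6 + 6 + 7 + 7 + 3 + 0 + 9 + 3 + 0 + 5 = 95

95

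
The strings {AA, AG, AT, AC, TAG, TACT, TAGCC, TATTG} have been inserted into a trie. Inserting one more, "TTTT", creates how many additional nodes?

Walking "TTTT" from the root, the first 1 characters ("T") follow existing edges; "T" is the first miss.
Each of the 3 remaining characters creates one node.

3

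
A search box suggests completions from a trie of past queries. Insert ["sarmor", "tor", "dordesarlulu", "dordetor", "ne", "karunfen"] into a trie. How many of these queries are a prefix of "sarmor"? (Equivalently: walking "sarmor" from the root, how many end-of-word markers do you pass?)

1

Check each prefix of "sarmor" against the stored set — each match is an end-marker on the path.
Prefixes of the query that are stored words: "sarmor"
Count: 1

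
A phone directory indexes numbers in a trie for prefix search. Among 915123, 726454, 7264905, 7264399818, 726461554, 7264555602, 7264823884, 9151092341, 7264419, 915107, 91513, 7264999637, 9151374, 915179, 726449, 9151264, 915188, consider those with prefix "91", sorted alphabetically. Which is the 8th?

Words with prefix "91", in lexicographic order: "915107", "9151092341", "915123", "9151264", "91513", "9151374", "915179", "915188"
Position 8: 915188

915188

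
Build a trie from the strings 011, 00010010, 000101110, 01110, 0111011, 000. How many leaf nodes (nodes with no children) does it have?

3

A leaf is a node with no children — equivalently, the end of a word that is not a proper prefix of any other stored word.
Those words: "00010010", "000101110", "0111011"
Leaf count: 3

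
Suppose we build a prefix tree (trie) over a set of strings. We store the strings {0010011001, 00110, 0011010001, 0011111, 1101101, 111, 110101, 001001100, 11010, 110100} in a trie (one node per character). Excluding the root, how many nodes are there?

31

Insert word by word; a character creates a node only if that edge doesn't already exist:
  "0010011001" → 10 new (0, 0, 1, 0, 0, 1, 1, 0, 0, 1)
  "00110" → prefix "001" already present; 2 new (1, 0)
  "0011010001" → prefix "00110" already present; 5 new (1, 0, 0, 0, 1)
  "0011111" → prefix "0011" already present; 3 new (1, 1, 1)
  "1101101" → 7 new (1, 1, 0, 1, 1, 0, 1)
  "111" → prefix "11" already present; 1 new (1)
  "110101" → prefix "1101" already present; 2 new (0, 1)
  "001001100" → prefix "001001100" already present; 0 new (none)
  "11010" → prefix "11010" already present; 0 new (none)
  "110100" → prefix "11010" already present; 1 new (0)
Total nodes = 10 + 2 + 5 + 3 + 7 + 1 + 2 + 0 + 0 + 1 = 31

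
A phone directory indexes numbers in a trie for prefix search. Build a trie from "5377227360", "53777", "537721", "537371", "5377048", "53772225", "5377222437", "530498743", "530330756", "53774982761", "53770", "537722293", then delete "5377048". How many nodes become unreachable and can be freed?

2

Walk "5377048" from the leaf back toward the root, removing each node that no remaining word uses.
The suffix "48" (2 nodes) is used only by "5377048"; "53770" is itself a stored word, so pruning stops there.
Nodes removed: 2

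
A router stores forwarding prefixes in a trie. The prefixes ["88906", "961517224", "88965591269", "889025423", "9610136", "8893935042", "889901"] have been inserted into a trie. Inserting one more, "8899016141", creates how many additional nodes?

4

Walking "8899016141" from the root, the first 6 characters ("889901") follow existing edges; "6" is the first miss.
So 10 − 6 = 4 new nodes.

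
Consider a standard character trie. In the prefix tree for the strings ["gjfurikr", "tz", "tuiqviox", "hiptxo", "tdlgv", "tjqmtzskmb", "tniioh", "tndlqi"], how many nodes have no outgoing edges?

8

Leaves are exactly the stored words that no other stored word extends.
Those words: "gjfurikr", "hiptxo", "tdlgv", "tjqmtzskmb", "tndlqi", "tniioh", "tuiqviox", "tz"
Leaf count: 8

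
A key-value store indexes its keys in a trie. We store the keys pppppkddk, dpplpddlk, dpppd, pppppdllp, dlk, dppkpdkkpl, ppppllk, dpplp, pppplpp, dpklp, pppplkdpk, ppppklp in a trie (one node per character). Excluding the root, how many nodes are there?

Count nodes per top-level branch (shared prefixes stored once):
  'd'-branch (dlk, dpklp, dppkpdkkpl, dpplp, dpplpddlk, dpppd): 23 nodes
  'p'-branch (ppppklp, pppplkdpk, ppppllk, pppplpp, pppppdllp, pppppkddk): 25 nodes
Sum: 48

48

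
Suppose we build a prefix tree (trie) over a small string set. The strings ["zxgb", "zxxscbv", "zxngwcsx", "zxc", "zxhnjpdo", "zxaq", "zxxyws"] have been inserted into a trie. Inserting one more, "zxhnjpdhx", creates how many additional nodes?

Walking "zxhnjpdhx" from the root, the first 7 characters ("zxhnjpd") follow existing edges; "h" is the first miss.
New nodes needed: |"zxhnjpdhx"| − 7 = 9 − 7 = 2.

2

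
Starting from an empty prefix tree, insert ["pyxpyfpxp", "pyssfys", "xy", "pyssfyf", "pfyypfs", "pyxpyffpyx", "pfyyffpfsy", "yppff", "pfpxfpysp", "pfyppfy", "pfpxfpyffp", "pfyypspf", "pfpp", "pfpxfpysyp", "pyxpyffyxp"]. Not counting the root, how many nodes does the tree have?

61

Trace insertions, counting only characters that open a new branch:
  "pyxpyfpxp" → 9 new (p, y, x, p, y, f, p, x, p)
  "pyssfys" → prefix "py" already present; 5 new (s, s, f, y, s)
  "xy" → 2 new (x, y)
  "pyssfyf" → prefix "pyssfy" already present; 1 new (f)
  "pfyypfs" → prefix "p" already present; 6 new (f, y, y, p, f, s)
  "pyxpyffpyx" → prefix "pyxpyf" already present; 4 new (f, p, y, x)
  "pfyyffpfsy" → prefix "pfyy" already present; 6 new (f, f, p, f, s, y)
  "yppff" → 5 new (y, p, p, f, f)
  "pfpxfpysp" → prefix "pf" already present; 7 new (p, x, f, p, y, s, p)
  "pfyppfy" → prefix "pfy" already present; 4 new (p, p, f, y)
  "pfpxfpyffp" → prefix "pfpxfpy" already present; 3 new (f, f, p)
  "pfyypspf" → prefix "pfyyp" already present; 3 new (s, p, f)
  "pfpp" → prefix "pfp" already present; 1 new (p)
  "pfpxfpysyp" → prefix "pfpxfpys" already present; 2 new (y, p)
  "pyxpyffyxp" → prefix "pyxpyff" already present; 3 new (y, x, p)
Total nodes = 9 + 5 + 2 + 1 + 6 + 4 + 6 + 5 + 7 + 4 + 3 + 3 + 1 + 2 + 3 = 61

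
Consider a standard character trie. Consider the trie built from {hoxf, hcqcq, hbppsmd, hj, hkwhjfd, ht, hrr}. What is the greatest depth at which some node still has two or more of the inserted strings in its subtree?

Look for the deepest trie node that still has at least two words in its subtree.
e.g. "hbppsmd" and "hcqcq" share the prefix "h" of length 1; no pair shares a longer one.
Longest shared-prefix length: 1

1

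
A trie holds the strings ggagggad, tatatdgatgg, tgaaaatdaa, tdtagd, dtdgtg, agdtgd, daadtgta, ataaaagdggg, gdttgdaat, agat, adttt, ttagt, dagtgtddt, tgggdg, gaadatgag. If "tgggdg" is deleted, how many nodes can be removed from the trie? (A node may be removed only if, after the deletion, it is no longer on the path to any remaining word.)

4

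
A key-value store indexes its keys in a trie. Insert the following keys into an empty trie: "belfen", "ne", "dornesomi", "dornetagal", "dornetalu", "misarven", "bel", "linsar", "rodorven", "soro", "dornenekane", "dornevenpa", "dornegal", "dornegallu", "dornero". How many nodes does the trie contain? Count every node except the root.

68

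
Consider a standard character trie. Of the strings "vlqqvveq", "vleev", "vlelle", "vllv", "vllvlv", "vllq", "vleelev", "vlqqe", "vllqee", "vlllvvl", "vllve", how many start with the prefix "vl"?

11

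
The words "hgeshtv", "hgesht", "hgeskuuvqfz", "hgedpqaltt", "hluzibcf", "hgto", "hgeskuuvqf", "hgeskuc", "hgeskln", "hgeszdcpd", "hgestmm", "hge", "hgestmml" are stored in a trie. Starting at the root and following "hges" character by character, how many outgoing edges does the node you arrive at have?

4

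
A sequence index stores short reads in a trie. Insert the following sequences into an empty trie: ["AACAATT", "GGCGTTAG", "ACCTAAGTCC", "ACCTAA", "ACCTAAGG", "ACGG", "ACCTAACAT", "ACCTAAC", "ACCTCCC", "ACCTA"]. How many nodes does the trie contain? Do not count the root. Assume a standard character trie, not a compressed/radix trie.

33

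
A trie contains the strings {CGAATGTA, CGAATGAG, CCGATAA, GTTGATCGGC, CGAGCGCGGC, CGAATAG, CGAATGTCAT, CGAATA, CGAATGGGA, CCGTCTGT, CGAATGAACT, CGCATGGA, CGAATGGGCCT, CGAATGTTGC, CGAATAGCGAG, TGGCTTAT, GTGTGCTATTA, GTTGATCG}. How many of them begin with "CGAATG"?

Traverse to the node for "CGAATG", then collect every word in that subtree.
Words under "CGAATG": CGAATGAACT, CGAATGAG, CGAATGGGA, CGAATGGGCCT, CGAATGTA, CGAATGTCAT, CGAATGTTGC
Count: 7

7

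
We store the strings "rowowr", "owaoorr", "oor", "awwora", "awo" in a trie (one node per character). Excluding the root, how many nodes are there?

Trie structure (* marks end of a word):
(root)
├─ a
│  └─ w
│     ├─ o *
│     └─ w
│        └─ o
│           └─ r
│              └─ a *
├─ o
│  ├─ o
│  │  └─ r *
│  └─ w
│     └─ a
│        └─ o
│           └─ o
│              └─ r
│                 └─ r *
└─ r
   └─ o
      └─ w
         └─ o
            └─ w
               └─ r *
Counting every labelled node above: 22.

22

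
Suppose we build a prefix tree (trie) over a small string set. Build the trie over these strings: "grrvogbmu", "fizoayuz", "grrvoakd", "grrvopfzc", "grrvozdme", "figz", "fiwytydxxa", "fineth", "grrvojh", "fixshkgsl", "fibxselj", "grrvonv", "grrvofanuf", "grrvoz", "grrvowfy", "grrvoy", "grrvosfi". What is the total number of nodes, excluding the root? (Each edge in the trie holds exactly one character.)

Insert word by word; a character creates a node only if that edge doesn't already exist:
  "grrvogbmu" → 9 new (g, r, r, v, o, g, b, m, u)
  "fizoayuz" → 8 new (f, i, z, o, a, y, u, z)
  "grrvoakd" → prefix "grrvo" already present; 3 new (a, k, d)
  "grrvopfzc" → prefix "grrvo" already present; 4 new (p, f, z, c)
  "grrvozdme" → prefix "grrvo" already present; 4 new (z, d, m, e)
  "figz" → prefix "fi" already present; 2 new (g, z)
  "fiwytydxxa" → prefix "fi" already present; 8 new (w, y, t, y, d, x, x, a)
  "fineth" → prefix "fi" already present; 4 new (n, e, t, h)
  "grrvojh" → prefix "grrvo" already present; 2 new (j, h)
  "fixshkgsl" → prefix "fi" already present; 7 new (x, s, h, k, g, s, l)
  "fibxselj" → prefix "fi" already present; 6 new (b, x, s, e, l, j)
  "grrvonv" → prefix "grrvo" already present; 2 new (n, v)
  "grrvofanuf" → prefix "grrvo" already present; 5 new (f, a, n, u, f)
  "grrvoz" → prefix "grrvoz" already present; 0 new (none)
  "grrvowfy" → prefix "grrvo" already present; 3 new (w, f, y)
  "grrvoy" → prefix "grrvo" already present; 1 new (y)
  "grrvosfi" → prefix "grrvo" already present; 3 new (s, f, i)
Total nodes = 9 + 8 + 3 + 4 + 4 + 2 + 8 + 4 + 2 + 7 + 6 + 2 + 5 + 0 + 3 + 1 + 3 = 71

71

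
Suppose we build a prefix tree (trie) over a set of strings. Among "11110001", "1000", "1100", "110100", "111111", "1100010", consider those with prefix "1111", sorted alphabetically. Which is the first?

DFS of the "1111" subtree visits, in order: "11110001", "111111"
The 1st is 11110001.

11110001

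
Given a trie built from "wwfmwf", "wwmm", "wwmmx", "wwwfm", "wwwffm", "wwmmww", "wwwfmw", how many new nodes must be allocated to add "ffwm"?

4

No existing word starts with "f", so every character of "ffwm" needs a new node.
4 − 0 = 4 new nodes.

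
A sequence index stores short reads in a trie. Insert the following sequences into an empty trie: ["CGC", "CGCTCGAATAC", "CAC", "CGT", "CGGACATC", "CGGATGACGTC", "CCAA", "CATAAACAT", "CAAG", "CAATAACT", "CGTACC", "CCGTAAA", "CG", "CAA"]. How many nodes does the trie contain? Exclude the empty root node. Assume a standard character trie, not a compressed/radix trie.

52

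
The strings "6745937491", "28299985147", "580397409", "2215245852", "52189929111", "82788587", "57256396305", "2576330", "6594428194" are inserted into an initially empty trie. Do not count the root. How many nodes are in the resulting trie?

Trace insertions, counting only characters that open a new branch:
  "6745937491" → 10 new (6, 7, 4, 5, 9, 3, 7, 4, 9, 1)
  "28299985147" → 11 new (2, 8, 2, 9, 9, 9, 8, 5, 1, 4, 7)
  "580397409" → 9 new (5, 8, 0, 3, 9, 7, 4, 0, 9)
  "2215245852" → prefix "2" already present; 9 new (2, 1, 5, 2, 4, 5, 8, 5, 2)
  "52189929111" → prefix "5" already present; 10 new (2, 1, 8, 9, 9, 2, 9, 1, 1, 1)
  "82788587" → 8 new (8, 2, 7, 8, 8, 5, 8, 7)
  "57256396305" → prefix "5" already present; 10 new (7, 2, 5, 6, 3, 9, 6, 3, 0, 5)
  "2576330" → prefix "2" already present; 6 new (5, 7, 6, 3, 3, 0)
  "6594428194" → prefix "6" already present; 9 new (5, 9, 4, 4, 2, 8, 1, 9, 4)
Total nodes = 10 + 11 + 9 + 9 + 10 + 8 + 10 + 6 + 9 = 82

82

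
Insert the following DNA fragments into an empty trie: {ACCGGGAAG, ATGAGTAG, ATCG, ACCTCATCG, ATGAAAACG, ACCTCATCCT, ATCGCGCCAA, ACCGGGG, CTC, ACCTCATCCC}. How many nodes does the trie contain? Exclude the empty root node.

For each word, the new-node count is its length minus the longest prefix already in the trie:
  "ACCGGGAAG" → 9 new (A, C, C, G, G, G, A, A, G)
  "ATGAGTAG" → prefix "A" already present; 7 new (T, G, A, G, T, A, G)
  "ATCG" → prefix "AT" already present; 2 new (C, G)
  "ACCTCATCG" → prefix "ACC" already present; 6 new (T, C, A, T, C, G)
  "ATGAAAACG" → prefix "ATGA" already present; 5 new (A, A, A, C, G)
  "ACCTCATCCT" → prefix "ACCTCATC" already present; 2 new (C, T)
  "ATCGCGCCAA" → prefix "ATCG" already present; 6 new (C, G, C, C, A, A)
  "ACCGGGG" → prefix "ACCGGG" already present; 1 new (G)
  "CTC" → 3 new (C, T, C)
  "ACCTCATCCC" → prefix "ACCTCATCC" already present; 1 new (C)
Total nodes = 9 + 7 + 2 + 6 + 5 + 2 + 6 + 1 + 3 + 1 = 42

42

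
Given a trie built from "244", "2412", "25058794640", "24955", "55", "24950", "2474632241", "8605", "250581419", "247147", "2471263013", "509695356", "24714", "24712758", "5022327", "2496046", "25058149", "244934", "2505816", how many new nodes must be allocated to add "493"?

3

"493" shares no prefix with any stored word, so all 3 characters open new nodes.
3 − 0 = 3 new nodes.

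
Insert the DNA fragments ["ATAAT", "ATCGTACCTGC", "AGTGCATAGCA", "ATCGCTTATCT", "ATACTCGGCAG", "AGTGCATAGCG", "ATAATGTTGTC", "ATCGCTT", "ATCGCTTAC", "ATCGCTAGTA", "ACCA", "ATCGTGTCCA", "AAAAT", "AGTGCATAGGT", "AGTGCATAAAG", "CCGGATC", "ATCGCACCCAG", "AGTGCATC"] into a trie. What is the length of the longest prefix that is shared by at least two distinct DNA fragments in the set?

The deepest shared node is where two words last agree before diverging.
e.g. "AGTGCATAGCA" and "AGTGCATAGCG" share the prefix "AGTGCATAGC" of length 10; no pair shares a longer one.
Longest shared-prefix length: 10

10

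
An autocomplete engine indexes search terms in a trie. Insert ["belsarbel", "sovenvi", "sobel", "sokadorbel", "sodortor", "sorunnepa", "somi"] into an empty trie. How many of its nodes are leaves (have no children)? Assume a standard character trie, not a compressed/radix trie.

7

A leaf is a node with no children — equivalently, the end of a word that is not a proper prefix of any other stored word.
Those words: "belsarbel", "sobel", "sodortor", "sokadorbel", "somi", "sorunnepa", "sovenvi"
Leaf count: 7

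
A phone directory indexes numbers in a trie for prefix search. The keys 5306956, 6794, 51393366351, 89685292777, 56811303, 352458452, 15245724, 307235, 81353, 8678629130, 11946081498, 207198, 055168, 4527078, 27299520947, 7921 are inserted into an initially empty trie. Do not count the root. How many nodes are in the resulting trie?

Count nodes per top-level branch (shared prefixes stored once):
  '0'-branch (055168): 6 nodes
  '1'-branch (11946081498, 15245724): 18 nodes
  '2'-branch (207198, 27299520947): 16 nodes
  '3'-branch (307235, 352458452): 14 nodes
  '4'-branch (4527078): 7 nodes
  '5'-branch (51393366351, 5306956, 56811303): 24 nodes
  '6'-branch (6794): 4 nodes
  '7'-branch (7921): 4 nodes
  '8'-branch (81353, 8678629130, 89685292777): 24 nodes
Sum: 117

117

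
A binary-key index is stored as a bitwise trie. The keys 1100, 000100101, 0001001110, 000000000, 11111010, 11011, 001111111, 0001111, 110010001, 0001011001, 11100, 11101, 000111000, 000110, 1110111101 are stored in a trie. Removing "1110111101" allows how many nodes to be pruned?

Walk "1110111101" from the leaf back toward the root, removing each node that no remaining word uses.
The suffix "11101" (5 nodes) is used only by "1110111101"; "11101" is itself a stored word, so pruning stops there.
Nodes removed: 5

5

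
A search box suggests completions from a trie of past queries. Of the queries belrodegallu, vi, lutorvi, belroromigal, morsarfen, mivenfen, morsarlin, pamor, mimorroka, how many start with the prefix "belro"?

2

Traverse to the node for "belro", then collect every word in that subtree.
Words under "belro": belrodegallu, belroromigal
Count: 2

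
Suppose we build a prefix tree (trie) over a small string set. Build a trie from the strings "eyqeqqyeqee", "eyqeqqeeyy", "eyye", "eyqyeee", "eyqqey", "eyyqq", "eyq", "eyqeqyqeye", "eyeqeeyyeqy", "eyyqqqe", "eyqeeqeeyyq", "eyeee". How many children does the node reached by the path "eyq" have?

3

Follow the path "eyq" to its node, then look at its outgoing edges.
Characters that immediately follow "eyq" among the stored strings: {e, q, y}.
That node has 3 child edges.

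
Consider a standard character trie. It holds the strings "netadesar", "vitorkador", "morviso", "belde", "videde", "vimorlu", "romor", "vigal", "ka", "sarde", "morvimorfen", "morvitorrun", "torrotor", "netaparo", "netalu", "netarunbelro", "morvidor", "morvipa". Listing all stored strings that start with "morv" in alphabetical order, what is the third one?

Words with prefix "morv", in lexicographic order: "morvidor", "morvimorfen", "morvipa", "morviso", "morvitorrun"
The 3rd is morvipa.

morvipa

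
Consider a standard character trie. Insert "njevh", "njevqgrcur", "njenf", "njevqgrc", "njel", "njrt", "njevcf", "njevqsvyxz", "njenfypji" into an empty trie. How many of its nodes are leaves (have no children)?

A leaf is a node with no children — equivalently, the end of a word that is not a proper prefix of any other stored word.
Those words: "njel", "njenfypji", "njevcf", "njevh", "njevqgrcur", "njevqsvyxz", "njrt"
Leaf count: 7

7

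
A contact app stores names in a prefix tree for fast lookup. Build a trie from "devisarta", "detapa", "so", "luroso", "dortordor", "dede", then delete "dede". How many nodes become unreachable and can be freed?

2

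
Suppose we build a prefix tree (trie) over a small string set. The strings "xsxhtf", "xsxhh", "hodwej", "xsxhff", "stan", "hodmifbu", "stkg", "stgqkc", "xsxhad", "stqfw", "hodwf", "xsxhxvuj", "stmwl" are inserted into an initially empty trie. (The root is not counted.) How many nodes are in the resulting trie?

Trace insertions, counting only characters that open a new branch:
  "xsxhtf" → 6 new (x, s, x, h, t, f)
  "xsxhh" → prefix "xsxh" already present; 1 new (h)
  "hodwej" → 6 new (h, o, d, w, e, j)
  "xsxhff" → prefix "xsxh" already present; 2 new (f, f)
  "stan" → 4 new (s, t, a, n)
  "hodmifbu" → prefix "hod" already present; 5 new (m, i, f, b, u)
  "stkg" → prefix "st" already present; 2 new (k, g)
  "stgqkc" → prefix "st" already present; 4 new (g, q, k, c)
  "xsxhad" → prefix "xsxh" already present; 2 new (a, d)
  "stqfw" → prefix "st" already present; 3 new (q, f, w)
  "hodwf" → prefix "hodw" already present; 1 new (f)
  "xsxhxvuj" → prefix "xsxh" already present; 4 new (x, v, u, j)
  "stmwl" → prefix "st" already present; 3 new (m, w, l)
Total nodes = 6 + 1 + 6 + 2 + 4 + 5 + 2 + 4 + 2 + 3 + 1 + 4 + 3 = 43

43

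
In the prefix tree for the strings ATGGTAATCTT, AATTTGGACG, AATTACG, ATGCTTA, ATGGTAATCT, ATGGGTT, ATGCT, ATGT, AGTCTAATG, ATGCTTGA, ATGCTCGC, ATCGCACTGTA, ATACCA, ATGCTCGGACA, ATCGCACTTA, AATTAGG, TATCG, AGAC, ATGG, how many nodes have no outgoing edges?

A leaf is a node with no children — equivalently, the end of a word that is not a proper prefix of any other stored word.
Those words: "AATTACG", "AATTAGG", "AATTTGGACG", "AGAC", "AGTCTAATG", "ATACCA", "ATCGCACTGTA", "ATCGCACTTA", "ATGCTCGC", "ATGCTCGGACA", "ATGCTTA", "ATGCTTGA", "ATGGGTT", "ATGGTAATCTT", "ATGT", "TATCG"
Leaf count: 16

16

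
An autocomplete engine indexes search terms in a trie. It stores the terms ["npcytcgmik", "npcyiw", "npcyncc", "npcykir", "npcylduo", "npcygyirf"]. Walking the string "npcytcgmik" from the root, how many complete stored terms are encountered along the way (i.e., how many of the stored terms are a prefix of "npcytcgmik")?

Traverse "npcytcgmik" character by character; count nodes along the way that are marked as word ends.
Prefixes of the query that are stored words: "npcytcgmik"
Count: 1

1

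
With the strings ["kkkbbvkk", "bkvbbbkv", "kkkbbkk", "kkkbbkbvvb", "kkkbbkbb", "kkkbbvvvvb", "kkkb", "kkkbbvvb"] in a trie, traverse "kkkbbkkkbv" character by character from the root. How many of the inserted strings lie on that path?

Traverse "kkkbbkkkbv" character by character; count nodes along the way that are marked as word ends.
Prefixes of the query that are stored words: "kkkb", "kkkbbkk"
Count: 2

2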